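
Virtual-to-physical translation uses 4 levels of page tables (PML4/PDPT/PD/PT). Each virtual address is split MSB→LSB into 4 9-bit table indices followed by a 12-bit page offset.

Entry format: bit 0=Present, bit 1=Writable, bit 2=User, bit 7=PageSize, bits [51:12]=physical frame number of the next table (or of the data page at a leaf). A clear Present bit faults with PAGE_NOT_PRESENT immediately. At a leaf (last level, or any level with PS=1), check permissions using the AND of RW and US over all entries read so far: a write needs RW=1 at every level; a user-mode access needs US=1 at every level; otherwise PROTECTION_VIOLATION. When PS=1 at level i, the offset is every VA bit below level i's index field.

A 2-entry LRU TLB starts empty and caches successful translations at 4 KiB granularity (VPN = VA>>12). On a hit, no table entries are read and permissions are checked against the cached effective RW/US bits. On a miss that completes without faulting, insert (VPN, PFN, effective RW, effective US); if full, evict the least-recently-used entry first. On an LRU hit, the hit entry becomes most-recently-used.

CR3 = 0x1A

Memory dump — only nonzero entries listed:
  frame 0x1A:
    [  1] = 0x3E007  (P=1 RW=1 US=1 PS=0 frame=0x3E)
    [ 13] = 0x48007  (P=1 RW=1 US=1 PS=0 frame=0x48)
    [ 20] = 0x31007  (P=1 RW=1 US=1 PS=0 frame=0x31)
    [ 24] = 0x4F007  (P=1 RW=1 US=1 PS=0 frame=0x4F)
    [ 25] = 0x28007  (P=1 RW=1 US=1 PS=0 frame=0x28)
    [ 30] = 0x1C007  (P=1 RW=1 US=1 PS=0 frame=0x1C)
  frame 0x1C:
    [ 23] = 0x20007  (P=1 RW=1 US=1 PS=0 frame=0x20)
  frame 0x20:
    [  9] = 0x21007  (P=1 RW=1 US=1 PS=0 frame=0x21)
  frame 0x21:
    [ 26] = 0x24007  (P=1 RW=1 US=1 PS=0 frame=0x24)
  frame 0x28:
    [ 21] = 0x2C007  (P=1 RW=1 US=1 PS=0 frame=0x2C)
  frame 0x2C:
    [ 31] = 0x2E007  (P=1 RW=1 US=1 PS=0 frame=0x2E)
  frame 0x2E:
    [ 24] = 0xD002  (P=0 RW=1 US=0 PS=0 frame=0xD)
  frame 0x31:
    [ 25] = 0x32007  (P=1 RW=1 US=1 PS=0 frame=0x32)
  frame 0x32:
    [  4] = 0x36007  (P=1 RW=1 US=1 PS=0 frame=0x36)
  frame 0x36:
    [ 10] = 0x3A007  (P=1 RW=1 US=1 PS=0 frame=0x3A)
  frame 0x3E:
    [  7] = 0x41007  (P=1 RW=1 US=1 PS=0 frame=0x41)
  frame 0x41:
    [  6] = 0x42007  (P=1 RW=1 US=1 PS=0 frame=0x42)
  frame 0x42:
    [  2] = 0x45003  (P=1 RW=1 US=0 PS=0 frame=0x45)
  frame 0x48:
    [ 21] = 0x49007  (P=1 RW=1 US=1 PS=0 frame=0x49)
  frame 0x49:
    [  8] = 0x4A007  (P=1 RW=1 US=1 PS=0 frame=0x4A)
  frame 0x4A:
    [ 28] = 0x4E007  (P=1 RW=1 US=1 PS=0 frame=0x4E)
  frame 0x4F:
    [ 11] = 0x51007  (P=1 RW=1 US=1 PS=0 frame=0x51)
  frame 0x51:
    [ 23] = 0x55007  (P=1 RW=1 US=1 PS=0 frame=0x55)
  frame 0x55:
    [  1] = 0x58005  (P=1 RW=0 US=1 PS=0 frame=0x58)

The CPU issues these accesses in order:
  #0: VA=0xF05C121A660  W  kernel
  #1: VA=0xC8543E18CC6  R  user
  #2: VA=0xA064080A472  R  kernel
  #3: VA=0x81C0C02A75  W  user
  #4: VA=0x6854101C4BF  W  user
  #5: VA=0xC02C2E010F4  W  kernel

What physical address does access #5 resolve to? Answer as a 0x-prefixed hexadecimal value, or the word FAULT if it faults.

Per-access translation:
#0 VA=0xF05C121A660 (w,kernel):
  L0: frame=0x1A idx=30 entry=0x1C007 [P=1 RW=1 US=1 PS=0]
  L1: frame=0x1C idx=23 entry=0x20007 [P=1 RW=1 US=1 PS=0]
  L2: frame=0x20 idx=9 entry=0x21007 [P=1 RW=1 US=1 PS=0]
  L3: frame=0x21 idx=26 entry=0x24007 [P=1 RW=1 US=1 PS=0]
  → PA=0x24660  (4 entries read)
#1 VA=0xC8543E18CC6 (r,user):
  L0: frame=0x1A idx=25 entry=0x28007 [P=1 RW=1 US=1 PS=0]
  L1: frame=0x28 idx=21 entry=0x2C007 [P=1 RW=1 US=1 PS=0]
  L2: frame=0x2C idx=31 entry=0x2E007 [P=1 RW=1 US=1 PS=0]
  L3: frame=0x2E idx=24 entry=0xD002 [P=0 RW=1 US=0 PS=0]
  ⇒ fault: PAGE_NOT_PRESENT  — 4 lookups
#2 VA=0xA064080A472 (r,kernel):
  L0: frame=0x1A idx=20 entry=0x31007 [P=1 RW=1 US=1 PS=0]
  L1: frame=0x31 idx=25 entry=0x32007 [P=1 RW=1 US=1 PS=0]
  L2: frame=0x32 idx=4 entry=0x36007 [P=1 RW=1 US=1 PS=0]
  L3: frame=0x36 idx=10 entry=0x3A007 [P=1 RW=1 US=1 PS=0]
  → PA=0x3A472  (4 entries read)
#3 VA=0x81C0C02A75 (w,user):
  L0: frame=0x1A idx=1 entry=0x3E007 [P=1 RW=1 US=1 PS=0]
  L1: frame=0x3E idx=7 entry=0x41007 [P=1 RW=1 US=1 PS=0]
  L2: frame=0x41 idx=6 entry=0x42007 [P=1 RW=1 US=1 PS=0]
  L3: frame=0x42 idx=2 entry=0x45003 [P=1 RW=1 US=0 PS=0]
  ⇒ fault: PROTECTION_VIOLATION  — 4 lookups
#4 VA=0x6854101C4BF (w,user):
  L0: frame=0x1A idx=13 entry=0x48007 [P=1 RW=1 US=1 PS=0]
  L1: frame=0x48 idx=21 entry=0x49007 [P=1 RW=1 US=1 PS=0]
  L2: frame=0x49 idx=8 entry=0x4A007 [P=1 RW=1 US=1 PS=0]
  L3: frame=0x4A idx=28 entry=0x4E007 [P=1 RW=1 US=1 PS=0]
  → PA=0x4E4BF  (4 entries read)
#5 VA=0xC02C2E010F4 (w,kernel):
  L0: frame=0x1A idx=24 entry=0x4F007 [P=1 RW=1 US=1 PS=0]
  L1: frame=0x4F idx=11 entry=0x51007 [P=1 RW=1 US=1 PS=0]
  L2: frame=0x51 idx=23 entry=0x55007 [P=1 RW=1 US=1 PS=0]
  L3: frame=0x55 idx=1 entry=0x58005 [P=1 RW=0 US=1 PS=0]
  ⇒ fault: PROTECTION_VIOLATION  — 4 lookups

Access #5 PA: FAULT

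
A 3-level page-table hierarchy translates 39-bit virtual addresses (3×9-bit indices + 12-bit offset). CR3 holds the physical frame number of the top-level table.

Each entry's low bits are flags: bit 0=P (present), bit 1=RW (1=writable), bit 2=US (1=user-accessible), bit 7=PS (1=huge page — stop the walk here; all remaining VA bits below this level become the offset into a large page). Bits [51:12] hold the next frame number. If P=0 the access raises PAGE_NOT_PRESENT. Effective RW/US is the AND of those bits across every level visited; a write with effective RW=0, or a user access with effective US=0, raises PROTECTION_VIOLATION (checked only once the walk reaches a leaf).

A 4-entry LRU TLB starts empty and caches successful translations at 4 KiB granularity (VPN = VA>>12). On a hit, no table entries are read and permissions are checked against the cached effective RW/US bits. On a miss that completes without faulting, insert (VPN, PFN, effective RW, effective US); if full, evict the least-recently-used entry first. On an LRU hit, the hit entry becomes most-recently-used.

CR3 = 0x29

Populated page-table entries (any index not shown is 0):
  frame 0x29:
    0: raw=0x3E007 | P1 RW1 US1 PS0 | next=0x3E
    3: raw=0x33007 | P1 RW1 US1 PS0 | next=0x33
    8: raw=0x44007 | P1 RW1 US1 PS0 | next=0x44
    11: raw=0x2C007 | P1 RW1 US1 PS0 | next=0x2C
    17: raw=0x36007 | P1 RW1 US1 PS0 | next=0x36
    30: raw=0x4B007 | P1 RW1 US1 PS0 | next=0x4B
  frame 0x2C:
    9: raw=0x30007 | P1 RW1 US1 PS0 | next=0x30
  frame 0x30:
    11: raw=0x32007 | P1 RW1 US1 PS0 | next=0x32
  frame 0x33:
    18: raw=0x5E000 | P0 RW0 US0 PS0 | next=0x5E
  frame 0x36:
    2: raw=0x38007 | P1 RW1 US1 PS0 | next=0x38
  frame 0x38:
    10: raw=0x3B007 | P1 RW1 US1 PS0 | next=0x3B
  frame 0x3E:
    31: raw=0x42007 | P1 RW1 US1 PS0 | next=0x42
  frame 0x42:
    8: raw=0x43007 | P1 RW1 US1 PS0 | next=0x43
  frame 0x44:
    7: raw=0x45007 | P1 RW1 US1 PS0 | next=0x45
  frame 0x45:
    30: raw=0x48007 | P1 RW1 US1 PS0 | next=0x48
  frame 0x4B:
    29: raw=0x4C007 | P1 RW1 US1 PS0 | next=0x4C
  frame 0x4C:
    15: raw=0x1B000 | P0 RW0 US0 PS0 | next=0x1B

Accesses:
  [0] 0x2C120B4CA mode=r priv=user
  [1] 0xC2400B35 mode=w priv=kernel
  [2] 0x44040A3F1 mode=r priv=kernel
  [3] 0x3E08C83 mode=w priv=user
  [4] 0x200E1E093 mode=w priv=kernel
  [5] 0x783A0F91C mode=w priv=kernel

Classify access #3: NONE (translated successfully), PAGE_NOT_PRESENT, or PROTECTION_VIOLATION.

Walk each access:
#0 VA=0x2C120B4CA (r,user):
  L0 @0x29[11] → 0x2C007  P=1,RW=1,US=1,PS=0
  L1 @0x2C[9] → 0x30007  P=1,RW=1,US=1,PS=0
  L2 @0x30[11] → 0x32007  P=1,RW=1,US=1,PS=0
  → PA=0x324CA  (3 entries read)
#1 VA=0xC2400B35 (w,kernel):
  L0 @0x29[3] → 0x33007  P=1,RW=1,US=1,PS=0
  L1 @0x33[18] → 0x5E000  P=0,RW=0,US=0,PS=0
  ✗ PAGE_NOT_PRESENT  [2 reads]
#2 VA=0x44040A3F1 (r,kernel):
  L0 @0x29[17] → 0x36007  P=1,RW=1,US=1,PS=0
  L1 @0x36[2] → 0x38007  P=1,RW=1,US=1,PS=0
  L2 @0x38[10] → 0x3B007  P=1,RW=1,US=1,PS=0
  → PA=0x3B3F1  (3 entries read)
#3 VA=0x3E08C83 (w,user):
  L0 @0x29[0] → 0x3E007  P=1,RW=1,US=1,PS=0
  L1 @0x3E[31] → 0x42007  P=1,RW=1,US=1,PS=0
  L2 @0x42[8] → 0x43007  P=1,RW=1,US=1,PS=0
  → PA=0x43C83  (3 entries read)
#4 VA=0x200E1E093 (w,kernel):
  L0 @0x29[8] → 0x44007  P=1,RW=1,US=1,PS=0
  L1 @0x44[7] → 0x45007  P=1,RW=1,US=1,PS=0
  L2 @0x45[30] → 0x48007  P=1,RW=1,US=1,PS=0
  → PA=0x48093  (3 entries read)
#5 VA=0x783A0F91C (w,kernel):
  L0 @0x29[30] → 0x4B007  P=1,RW=1,US=1,PS=0
  L1 @0x4B[29] → 0x4C007  P=1,RW=1,US=1,PS=0
  L2 @0x4C[15] → 0x1B000  P=0,RW=0,US=0,PS=0
  ✗ PAGE_NOT_PRESENT  [3 reads]

Access #3 fault: NONE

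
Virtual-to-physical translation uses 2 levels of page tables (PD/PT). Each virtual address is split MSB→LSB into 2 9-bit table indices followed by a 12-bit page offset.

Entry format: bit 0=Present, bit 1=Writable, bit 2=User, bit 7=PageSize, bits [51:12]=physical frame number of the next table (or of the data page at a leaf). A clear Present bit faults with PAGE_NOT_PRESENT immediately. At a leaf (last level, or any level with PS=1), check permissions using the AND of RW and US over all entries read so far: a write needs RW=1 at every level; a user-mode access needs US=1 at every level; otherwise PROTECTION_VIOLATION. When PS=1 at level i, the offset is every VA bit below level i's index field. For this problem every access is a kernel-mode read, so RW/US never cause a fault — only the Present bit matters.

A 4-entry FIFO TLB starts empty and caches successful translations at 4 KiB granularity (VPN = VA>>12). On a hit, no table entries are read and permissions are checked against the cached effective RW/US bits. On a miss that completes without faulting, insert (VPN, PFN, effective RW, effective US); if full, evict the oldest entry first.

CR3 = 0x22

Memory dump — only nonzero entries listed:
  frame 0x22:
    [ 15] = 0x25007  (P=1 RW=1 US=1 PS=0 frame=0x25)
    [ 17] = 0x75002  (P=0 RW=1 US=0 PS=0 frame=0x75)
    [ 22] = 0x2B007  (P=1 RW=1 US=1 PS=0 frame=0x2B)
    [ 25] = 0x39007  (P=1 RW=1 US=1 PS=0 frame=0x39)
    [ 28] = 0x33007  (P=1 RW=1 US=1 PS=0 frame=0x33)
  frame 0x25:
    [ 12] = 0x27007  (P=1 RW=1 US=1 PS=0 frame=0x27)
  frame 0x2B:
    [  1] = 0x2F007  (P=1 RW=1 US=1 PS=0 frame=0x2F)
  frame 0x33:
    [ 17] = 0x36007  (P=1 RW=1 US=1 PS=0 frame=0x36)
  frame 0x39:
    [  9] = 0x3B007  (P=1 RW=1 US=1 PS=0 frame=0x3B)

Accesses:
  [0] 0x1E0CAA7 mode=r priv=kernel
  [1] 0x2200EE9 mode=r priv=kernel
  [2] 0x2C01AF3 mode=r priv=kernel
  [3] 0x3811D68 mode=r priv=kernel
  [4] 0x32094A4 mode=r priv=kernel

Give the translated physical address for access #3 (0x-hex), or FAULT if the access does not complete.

Per-access translation:
#0 VA=0x1E0CAA7 (r,kernel):
  [0] read 0x22 idx=15: raw=0x25007 flags P=1 W=1 U=1 S=0
  [1] read 0x25 idx=12: raw=0x27007 flags P=1 W=1 U=1 S=0
  → PA=0x27AA7  (2 entries read)
#1 VA=0x2200EE9 (r,kernel):
  [0] read 0x22 idx=17: raw=0x75002 flags P=0 W=1 U=0 S=0
  ✗ PAGE_NOT_PRESENT  [1 reads]
#2 VA=0x2C01AF3 (r,kernel):
  [0] read 0x22 idx=22: raw=0x2B007 flags P=1 W=1 U=1 S=0
  [1] read 0x2B idx=1: raw=0x2F007 flags P=1 W=1 U=1 S=0
  → PA=0x2FAF3  (2 entries read)
#3 VA=0x3811D68 (r,kernel):
  [0] read 0x22 idx=28: raw=0x33007 flags P=1 W=1 U=1 S=0
  [1] read 0x33 idx=17: raw=0x36007 flags P=1 W=1 U=1 S=0
  → PA=0x36D68  (2 entries read)
#4 VA=0x32094A4 (r,kernel):
  [0] read 0x22 idx=25: raw=0x39007 flags P=1 W=1 U=1 S=0
  [1] read 0x39 idx=9: raw=0x3B007 flags P=1 W=1 U=1 S=0
  → PA=0x3B4A4  (2 entries read)

Access #3 PA: 0x36D68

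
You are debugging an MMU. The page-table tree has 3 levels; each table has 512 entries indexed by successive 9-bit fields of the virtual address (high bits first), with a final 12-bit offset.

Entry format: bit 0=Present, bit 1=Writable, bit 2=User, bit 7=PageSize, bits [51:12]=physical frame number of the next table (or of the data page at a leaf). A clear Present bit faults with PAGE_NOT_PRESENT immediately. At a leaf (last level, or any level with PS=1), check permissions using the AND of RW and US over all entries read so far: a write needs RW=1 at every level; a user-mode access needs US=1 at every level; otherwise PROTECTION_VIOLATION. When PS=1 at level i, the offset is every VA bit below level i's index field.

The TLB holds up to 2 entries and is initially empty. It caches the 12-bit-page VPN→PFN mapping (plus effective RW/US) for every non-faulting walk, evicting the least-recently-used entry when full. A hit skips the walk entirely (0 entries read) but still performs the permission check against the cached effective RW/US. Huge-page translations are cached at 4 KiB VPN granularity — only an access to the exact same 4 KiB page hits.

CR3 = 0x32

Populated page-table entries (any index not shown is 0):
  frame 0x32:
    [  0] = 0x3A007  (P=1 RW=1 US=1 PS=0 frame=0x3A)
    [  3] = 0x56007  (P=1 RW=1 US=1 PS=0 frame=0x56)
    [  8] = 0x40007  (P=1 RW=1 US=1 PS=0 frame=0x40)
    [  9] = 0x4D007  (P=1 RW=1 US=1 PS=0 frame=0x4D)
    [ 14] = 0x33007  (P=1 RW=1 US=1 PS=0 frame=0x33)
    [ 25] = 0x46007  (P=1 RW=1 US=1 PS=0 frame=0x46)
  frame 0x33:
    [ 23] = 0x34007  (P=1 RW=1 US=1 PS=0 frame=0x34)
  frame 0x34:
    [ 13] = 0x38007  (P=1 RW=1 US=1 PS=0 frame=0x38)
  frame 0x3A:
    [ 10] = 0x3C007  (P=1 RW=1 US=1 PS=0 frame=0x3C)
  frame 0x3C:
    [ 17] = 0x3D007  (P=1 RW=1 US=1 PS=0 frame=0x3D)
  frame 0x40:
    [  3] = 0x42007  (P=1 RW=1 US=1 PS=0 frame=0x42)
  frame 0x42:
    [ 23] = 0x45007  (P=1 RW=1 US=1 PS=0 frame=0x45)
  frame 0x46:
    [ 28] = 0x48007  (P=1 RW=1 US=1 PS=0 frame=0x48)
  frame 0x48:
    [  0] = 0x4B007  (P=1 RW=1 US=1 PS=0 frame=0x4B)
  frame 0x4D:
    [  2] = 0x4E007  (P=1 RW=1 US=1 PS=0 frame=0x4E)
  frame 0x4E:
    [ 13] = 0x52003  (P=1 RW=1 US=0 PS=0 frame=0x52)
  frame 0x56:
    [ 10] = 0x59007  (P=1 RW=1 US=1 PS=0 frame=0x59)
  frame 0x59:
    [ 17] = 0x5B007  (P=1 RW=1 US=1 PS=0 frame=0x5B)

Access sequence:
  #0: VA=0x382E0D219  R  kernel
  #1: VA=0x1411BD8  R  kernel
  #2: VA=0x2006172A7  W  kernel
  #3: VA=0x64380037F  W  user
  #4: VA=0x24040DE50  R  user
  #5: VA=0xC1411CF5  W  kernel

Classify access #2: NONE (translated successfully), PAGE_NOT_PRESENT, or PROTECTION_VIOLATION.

Walk each access:
#0 VA=0x382E0D219 (r,kernel):
  lvl0: tbl 0x32, slot 14 ⇒ 0x33007 (P1/RW1/US1/PS0)
  lvl1: tbl 0x33, slot 23 ⇒ 0x34007 (P1/RW1/US1/PS0)
  lvl2: tbl 0x34, slot 13 ⇒ 0x38007 (P1/RW1/US1/PS0)
  ✓ 0x38219  — 3 lookups
#1 VA=0x1411BD8 (r,kernel):
  lvl0: tbl 0x32, slot 0 ⇒ 0x3A007 (P1/RW1/US1/PS0)
  lvl1: tbl 0x3A, slot 10 ⇒ 0x3C007 (P1/RW1/US1/PS0)
  lvl2: tbl 0x3C, slot 17 ⇒ 0x3D007 (P1/RW1/US1/PS0)
  ✓ 0x3DBD8  — 3 lookups
#2 VA=0x2006172A7 (w,kernel):
  lvl0: tbl 0x32, slot 8 ⇒ 0x40007 (P1/RW1/US1/PS0)
  lvl1: tbl 0x40, slot 3 ⇒ 0x42007 (P1/RW1/US1/PS0)
  lvl2: tbl 0x42, slot 23 ⇒ 0x45007 (P1/RW1/US1/PS0)
  ✓ 0x452A7  — 3 lookups
#3 VA=0x64380037F (w,user):
  lvl0: tbl 0x32, slot 25 ⇒ 0x46007 (P1/RW1/US1/PS0)
  lvl1: tbl 0x46, slot 28 ⇒ 0x48007 (P1/RW1/US1/PS0)
  lvl2: tbl 0x48, slot 0 ⇒ 0x4B007 (P1/RW1/US1/PS0)
  ✓ 0x4B37F  — 3 lookups
#4 VA=0x24040DE50 (r,user):
  lvl0: tbl 0x32, slot 9 ⇒ 0x4D007 (P1/RW1/US1/PS0)
  lvl1: tbl 0x4D, slot 2 ⇒ 0x4E007 (P1/RW1/US1/PS0)
  lvl2: tbl 0x4E, slot 13 ⇒ 0x52003 (P1/RW1/US0/PS0)
  → PROTECTION_VIOLATION  (3 entries read)
#5 VA=0xC1411CF5 (w,kernel):
  lvl0: tbl 0x32, slot 3 ⇒ 0x56007 (P1/RW1/US1/PS0)
  lvl1: tbl 0x56, slot 10 ⇒ 0x59007 (P1/RW1/US1/PS0)
  lvl2: tbl 0x59, slot 17 ⇒ 0x5B007 (P1/RW1/US1/PS0)
  ✓ 0x5BCF5  — 3 lookups

Access #2 fault: NONE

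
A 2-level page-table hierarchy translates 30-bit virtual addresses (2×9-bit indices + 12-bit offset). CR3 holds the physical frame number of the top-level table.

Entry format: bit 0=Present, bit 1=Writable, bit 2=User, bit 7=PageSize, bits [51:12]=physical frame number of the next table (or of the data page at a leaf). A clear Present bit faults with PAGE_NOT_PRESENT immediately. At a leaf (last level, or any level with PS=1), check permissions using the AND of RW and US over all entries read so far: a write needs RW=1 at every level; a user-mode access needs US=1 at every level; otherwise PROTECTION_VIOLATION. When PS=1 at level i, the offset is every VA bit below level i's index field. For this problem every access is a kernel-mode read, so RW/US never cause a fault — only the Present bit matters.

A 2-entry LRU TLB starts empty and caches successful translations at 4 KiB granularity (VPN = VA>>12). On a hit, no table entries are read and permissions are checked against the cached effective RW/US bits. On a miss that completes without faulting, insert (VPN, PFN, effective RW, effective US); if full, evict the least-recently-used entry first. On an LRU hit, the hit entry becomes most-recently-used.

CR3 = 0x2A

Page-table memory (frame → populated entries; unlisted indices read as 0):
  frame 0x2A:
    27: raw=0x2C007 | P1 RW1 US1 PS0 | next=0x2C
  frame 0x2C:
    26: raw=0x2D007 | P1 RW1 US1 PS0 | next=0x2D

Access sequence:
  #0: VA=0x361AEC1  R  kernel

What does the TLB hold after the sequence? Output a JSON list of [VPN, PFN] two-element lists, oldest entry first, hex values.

Walk each access:
#0 VA=0x361AEC1 (r,kernel):
  [0] read 0x2A idx=27: raw=0x2C007 flags P=1 W=1 U=1 S=0
  [1] read 0x2C idx=26: raw=0x2D007 flags P=1 W=1 U=1 S=0
  ✓ 0x2DEC1  — 2 lookups

TLB: [["0x361A", "0x2D"]]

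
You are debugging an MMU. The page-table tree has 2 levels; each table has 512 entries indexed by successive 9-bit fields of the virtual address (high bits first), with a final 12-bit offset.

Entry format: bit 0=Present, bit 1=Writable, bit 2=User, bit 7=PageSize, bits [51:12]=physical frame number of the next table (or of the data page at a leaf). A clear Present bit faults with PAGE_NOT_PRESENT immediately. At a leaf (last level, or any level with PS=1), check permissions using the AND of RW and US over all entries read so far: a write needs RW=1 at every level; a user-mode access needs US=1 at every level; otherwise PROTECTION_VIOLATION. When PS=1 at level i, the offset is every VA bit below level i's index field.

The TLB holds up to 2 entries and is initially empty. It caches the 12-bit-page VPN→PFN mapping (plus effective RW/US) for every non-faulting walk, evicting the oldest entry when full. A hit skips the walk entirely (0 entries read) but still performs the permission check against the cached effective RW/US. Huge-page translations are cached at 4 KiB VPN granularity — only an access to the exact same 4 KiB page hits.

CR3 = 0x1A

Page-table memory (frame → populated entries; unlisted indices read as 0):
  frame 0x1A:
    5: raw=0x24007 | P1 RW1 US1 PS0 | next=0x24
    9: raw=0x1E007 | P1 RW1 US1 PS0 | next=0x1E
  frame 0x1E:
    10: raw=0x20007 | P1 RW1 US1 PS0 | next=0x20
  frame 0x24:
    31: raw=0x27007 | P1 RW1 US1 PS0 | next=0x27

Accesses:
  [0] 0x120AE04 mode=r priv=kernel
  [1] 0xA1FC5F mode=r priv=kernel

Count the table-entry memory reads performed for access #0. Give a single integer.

Trace:
#0 VA=0x120AE04 (r,kernel):
  [0] read 0x1A idx=9: raw=0x1E007 flags P=1 W=1 U=1 S=0
  [1] read 0x1E idx=10: raw=0x20007 flags P=1 W=1 U=1 S=0
  ✓ 0x20E04  — 2 lookups
#1 VA=0xA1FC5F (r,kernel):
  [0] read 0x1A idx=5: raw=0x24007 flags P=1 W=1 U=1 S=0
  [1] read 0x24 idx=31: raw=0x27007 flags P=1 W=1 U=1 S=0
  ✓ 0x27C5F  — 2 lookups

Entries read for #0: 2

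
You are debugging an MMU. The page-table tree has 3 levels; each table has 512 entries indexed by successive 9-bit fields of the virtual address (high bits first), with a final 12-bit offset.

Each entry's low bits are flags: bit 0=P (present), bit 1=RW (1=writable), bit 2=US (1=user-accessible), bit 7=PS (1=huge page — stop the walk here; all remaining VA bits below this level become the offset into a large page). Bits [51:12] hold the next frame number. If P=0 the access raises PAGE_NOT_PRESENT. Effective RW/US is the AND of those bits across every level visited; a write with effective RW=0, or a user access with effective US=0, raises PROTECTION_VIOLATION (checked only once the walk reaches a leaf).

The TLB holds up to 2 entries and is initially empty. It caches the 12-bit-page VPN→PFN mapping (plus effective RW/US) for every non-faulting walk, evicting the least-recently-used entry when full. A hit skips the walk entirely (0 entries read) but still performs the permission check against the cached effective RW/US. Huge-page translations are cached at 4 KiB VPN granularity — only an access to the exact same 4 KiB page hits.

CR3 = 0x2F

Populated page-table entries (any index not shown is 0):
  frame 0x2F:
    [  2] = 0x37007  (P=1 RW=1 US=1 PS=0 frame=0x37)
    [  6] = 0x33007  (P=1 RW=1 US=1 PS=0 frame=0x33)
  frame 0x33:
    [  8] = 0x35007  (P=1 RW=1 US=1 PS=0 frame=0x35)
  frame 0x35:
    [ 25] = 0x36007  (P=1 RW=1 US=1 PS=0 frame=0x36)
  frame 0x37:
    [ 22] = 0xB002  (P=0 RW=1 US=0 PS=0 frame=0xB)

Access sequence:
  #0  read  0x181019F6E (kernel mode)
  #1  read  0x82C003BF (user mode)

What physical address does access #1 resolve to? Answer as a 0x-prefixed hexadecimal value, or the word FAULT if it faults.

Per-access translation:
#0 VA=0x181019F6E (r,kernel):
  L0: frame=0x2F idx=6 entry=0x33007 [P=1 RW=1 US=1 PS=0]
  L1: frame=0x33 idx=8 entry=0x35007 [P=1 RW=1 US=1 PS=0]
  L2: frame=0x35 idx=25 entry=0x36007 [P=1 RW=1 US=1 PS=0]
  ⇒ phys 0x36F6E  [3 reads]
#1 VA=0x82C003BF (r,user):
  L0: frame=0x2F idx=2 entry=0x37007 [P=1 RW=1 US=1 PS=0]
  L1: frame=0x37 idx=22 entry=0xB002 [P=0 RW=1 US=0 PS=0]
  ⇒ fault: PAGE_NOT_PRESENT  — 2 lookups

Access #1 PA: FAULT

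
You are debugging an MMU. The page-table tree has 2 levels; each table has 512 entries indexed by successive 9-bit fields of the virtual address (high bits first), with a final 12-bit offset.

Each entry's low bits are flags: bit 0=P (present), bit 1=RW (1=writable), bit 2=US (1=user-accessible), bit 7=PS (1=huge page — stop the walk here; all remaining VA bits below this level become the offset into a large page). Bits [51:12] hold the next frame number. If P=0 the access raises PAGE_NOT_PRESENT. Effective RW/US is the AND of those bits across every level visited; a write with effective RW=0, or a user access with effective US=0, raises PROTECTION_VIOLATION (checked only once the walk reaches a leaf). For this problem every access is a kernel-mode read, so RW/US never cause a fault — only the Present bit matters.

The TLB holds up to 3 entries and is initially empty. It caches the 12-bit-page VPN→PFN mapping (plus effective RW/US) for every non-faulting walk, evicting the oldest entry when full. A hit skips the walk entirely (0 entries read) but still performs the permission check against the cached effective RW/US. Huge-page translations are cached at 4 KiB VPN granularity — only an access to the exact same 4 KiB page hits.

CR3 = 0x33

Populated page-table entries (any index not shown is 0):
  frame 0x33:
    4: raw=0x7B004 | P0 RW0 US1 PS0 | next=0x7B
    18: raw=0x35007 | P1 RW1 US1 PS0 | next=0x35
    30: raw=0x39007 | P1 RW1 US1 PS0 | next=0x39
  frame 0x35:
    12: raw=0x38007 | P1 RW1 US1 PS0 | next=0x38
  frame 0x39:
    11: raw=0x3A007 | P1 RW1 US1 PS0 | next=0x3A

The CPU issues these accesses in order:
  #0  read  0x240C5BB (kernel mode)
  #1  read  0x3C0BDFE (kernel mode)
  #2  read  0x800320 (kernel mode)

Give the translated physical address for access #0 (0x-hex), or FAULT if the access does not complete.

Per-access translation:
#0 VA=0x240C5BB (r,kernel):
  [0] read 0x33 idx=18: raw=0x35007 flags P=1 W=1 U=1 S=0
  [1] read 0x35 idx=12: raw=0x38007 flags P=1 W=1 U=1 S=0
  → PA=0x385BB  (2 entries read)
#1 VA=0x3C0BDFE (r,kernel):
  [0] read 0x33 idx=30: raw=0x39007 flags P=1 W=1 U=1 S=0
  [1] read 0x39 idx=11: raw=0x3A007 flags P=1 W=1 U=1 S=0
  → PA=0x3ADFE  (2 entries read)
#2 VA=0x800320 (r,kernel):
  [0] read 0x33 idx=4: raw=0x7B004 flags P=0 W=0 U=1 S=0
  → PAGE_NOT_PRESENT  (1 entries read)

Access #0 PA: 0x385BB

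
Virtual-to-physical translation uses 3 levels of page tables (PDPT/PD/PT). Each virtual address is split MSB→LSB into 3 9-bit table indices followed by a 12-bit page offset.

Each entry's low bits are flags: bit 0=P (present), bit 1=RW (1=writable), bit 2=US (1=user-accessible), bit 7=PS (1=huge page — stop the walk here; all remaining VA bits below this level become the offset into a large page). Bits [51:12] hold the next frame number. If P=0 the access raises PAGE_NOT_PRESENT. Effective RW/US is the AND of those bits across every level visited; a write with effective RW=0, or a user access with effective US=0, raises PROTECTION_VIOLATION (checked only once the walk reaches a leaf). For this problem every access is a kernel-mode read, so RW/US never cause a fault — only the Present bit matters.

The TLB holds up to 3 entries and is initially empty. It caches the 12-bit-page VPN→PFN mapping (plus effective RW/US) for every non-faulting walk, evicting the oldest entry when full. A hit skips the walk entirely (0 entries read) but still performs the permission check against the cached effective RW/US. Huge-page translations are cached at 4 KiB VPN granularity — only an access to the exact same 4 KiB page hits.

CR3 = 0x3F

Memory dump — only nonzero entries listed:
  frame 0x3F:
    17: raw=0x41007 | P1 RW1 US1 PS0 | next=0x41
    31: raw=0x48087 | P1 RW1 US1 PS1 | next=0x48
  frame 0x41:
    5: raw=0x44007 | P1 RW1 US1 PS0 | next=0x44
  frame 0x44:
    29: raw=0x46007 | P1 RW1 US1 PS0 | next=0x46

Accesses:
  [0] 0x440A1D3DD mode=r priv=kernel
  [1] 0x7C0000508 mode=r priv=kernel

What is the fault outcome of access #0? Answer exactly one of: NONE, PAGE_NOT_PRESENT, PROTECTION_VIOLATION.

Trace:
#0 VA=0x440A1D3DD (r,kernel):
  lvl0: tbl 0x3F, slot 17 ⇒ 0x41007 (P1/RW1/US1/PS0)
  lvl1: tbl 0x41, slot 5 ⇒ 0x44007 (P1/RW1/US1/PS0)
  lvl2: tbl 0x44, slot 29 ⇒ 0x46007 (P1/RW1/US1/PS0)
  ⇒ phys 0x463DD  [3 reads]
#1 VA=0x7C0000508 (r,kernel):
  lvl0: tbl 0x3F, slot 31 ⇒ 0x48087 (P1/RW1/US1/PS1)
  ⇒ phys 0x48508 (huge @L0)  [1 reads]

Access #0 fault: NONE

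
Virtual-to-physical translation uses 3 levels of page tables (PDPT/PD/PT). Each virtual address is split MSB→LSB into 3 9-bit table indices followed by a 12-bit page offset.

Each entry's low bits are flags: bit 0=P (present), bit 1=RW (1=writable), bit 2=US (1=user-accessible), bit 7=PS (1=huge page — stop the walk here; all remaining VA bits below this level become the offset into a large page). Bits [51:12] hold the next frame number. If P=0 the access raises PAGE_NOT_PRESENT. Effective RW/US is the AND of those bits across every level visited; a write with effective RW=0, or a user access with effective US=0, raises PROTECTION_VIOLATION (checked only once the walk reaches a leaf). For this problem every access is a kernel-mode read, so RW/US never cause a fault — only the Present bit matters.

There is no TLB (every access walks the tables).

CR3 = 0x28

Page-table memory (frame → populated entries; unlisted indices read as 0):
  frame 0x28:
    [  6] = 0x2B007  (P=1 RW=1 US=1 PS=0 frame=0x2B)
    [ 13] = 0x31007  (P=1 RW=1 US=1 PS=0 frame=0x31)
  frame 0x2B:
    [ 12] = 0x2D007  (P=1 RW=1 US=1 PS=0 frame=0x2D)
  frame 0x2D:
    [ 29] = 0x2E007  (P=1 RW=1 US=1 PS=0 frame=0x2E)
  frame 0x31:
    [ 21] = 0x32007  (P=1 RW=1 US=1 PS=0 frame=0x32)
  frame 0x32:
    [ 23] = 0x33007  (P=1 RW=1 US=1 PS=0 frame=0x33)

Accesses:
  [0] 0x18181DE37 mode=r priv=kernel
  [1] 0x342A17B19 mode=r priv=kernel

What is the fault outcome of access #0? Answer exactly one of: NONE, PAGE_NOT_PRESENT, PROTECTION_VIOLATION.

Per-access translation:
#0 VA=0x18181DE37 (r,kernel):
  L0: frame=0x28 idx=6 entry=0x2B007 [P=1 RW=1 US=1 PS=0]
  L1: frame=0x2B idx=12 entry=0x2D007 [P=1 RW=1 US=1 PS=0]
  L2: frame=0x2D idx=29 entry=0x2E007 [P=1 RW=1 US=1 PS=0]
  ⇒ phys 0x2EE37  [3 reads]
#1 VA=0x342A17B19 (r,kernel):
  L0: frame=0x28 idx=13 entry=0x31007 [P=1 RW=1 US=1 PS=0]
  L1: frame=0x31 idx=21 entry=0x32007 [P=1 RW=1 US=1 PS=0]
  L2: frame=0x32 idx=23 entry=0x33007 [P=1 RW=1 US=1 PS=0]
  ⇒ phys 0x33B19  [3 reads]

Access #0 fault: NONE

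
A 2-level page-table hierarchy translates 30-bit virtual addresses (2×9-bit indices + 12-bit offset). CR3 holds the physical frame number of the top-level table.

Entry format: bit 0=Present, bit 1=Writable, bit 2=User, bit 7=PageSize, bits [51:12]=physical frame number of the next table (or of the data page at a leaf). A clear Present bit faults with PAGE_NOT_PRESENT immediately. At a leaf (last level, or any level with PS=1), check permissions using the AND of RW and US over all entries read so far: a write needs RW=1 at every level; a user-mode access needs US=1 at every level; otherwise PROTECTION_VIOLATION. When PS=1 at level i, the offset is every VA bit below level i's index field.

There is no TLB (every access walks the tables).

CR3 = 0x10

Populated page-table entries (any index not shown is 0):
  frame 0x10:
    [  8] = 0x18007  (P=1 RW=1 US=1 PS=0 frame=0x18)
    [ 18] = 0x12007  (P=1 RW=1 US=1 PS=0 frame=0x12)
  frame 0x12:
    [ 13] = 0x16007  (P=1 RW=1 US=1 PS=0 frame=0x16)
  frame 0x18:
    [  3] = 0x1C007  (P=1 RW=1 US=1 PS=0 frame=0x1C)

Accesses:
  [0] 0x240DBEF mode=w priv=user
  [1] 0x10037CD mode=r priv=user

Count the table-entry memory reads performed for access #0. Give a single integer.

Walk each access:
#0 VA=0x240DBEF (w,user):
  L0: frame=0x10 idx=18 entry=0x12007 [P=1 RW=1 US=1 PS=0]
  L1: frame=0x12 idx=13 entry=0x16007 [P=1 RW=1 US=1 PS=0]
  ⇒ phys 0x16BEF  [2 reads]
#1 VA=0x10037CD (r,user):
  L0: frame=0x10 idx=8 entry=0x18007 [P=1 RW=1 US=1 PS=0]
  L1: frame=0x18 idx=3 entry=0x1C007 [P=1 RW=1 US=1 PS=0]
  ⇒ phys 0x1C7CD  [2 reads]

Entries read for #0: 2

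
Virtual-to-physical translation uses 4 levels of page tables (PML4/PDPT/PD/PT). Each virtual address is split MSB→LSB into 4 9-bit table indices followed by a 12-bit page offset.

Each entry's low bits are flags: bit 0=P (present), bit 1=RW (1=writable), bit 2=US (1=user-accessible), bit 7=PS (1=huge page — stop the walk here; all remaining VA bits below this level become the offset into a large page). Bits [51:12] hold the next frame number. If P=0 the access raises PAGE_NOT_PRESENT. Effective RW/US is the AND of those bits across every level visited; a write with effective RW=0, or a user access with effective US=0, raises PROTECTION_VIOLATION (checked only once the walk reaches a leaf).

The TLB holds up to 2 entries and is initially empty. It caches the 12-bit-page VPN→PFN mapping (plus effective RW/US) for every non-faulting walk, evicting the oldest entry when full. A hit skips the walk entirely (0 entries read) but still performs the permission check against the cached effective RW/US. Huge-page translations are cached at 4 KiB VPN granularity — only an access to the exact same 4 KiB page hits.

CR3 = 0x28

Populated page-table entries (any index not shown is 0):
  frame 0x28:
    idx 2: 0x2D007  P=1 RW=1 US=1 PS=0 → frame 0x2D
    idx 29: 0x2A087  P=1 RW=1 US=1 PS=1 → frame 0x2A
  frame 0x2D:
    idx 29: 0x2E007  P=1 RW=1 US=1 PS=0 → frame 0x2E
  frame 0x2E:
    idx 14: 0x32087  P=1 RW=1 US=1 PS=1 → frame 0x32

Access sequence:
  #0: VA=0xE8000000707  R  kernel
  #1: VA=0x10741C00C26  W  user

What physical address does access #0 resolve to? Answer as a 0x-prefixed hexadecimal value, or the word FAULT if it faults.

Per-access translation:
#0 VA=0xE8000000707 (r,kernel):
  L0 @0x28[29] → 0x2A087  P=1,RW=1,US=1,PS=1
  → PA=0x2A707 (huge @L0)  (1 entries read)
#1 VA=0x10741C00C26 (w,user):
  L0 @0x28[2] → 0x2D007  P=1,RW=1,US=1,PS=0
  L1 @0x2D[29] → 0x2E007  P=1,RW=1,US=1,PS=0
  L2 @0x2E[14] → 0x32087  P=1,RW=1,US=1,PS=1
  → PA=0x32C26 (huge @L2)  (3 entries read)

Access #0 PA: 0x2A707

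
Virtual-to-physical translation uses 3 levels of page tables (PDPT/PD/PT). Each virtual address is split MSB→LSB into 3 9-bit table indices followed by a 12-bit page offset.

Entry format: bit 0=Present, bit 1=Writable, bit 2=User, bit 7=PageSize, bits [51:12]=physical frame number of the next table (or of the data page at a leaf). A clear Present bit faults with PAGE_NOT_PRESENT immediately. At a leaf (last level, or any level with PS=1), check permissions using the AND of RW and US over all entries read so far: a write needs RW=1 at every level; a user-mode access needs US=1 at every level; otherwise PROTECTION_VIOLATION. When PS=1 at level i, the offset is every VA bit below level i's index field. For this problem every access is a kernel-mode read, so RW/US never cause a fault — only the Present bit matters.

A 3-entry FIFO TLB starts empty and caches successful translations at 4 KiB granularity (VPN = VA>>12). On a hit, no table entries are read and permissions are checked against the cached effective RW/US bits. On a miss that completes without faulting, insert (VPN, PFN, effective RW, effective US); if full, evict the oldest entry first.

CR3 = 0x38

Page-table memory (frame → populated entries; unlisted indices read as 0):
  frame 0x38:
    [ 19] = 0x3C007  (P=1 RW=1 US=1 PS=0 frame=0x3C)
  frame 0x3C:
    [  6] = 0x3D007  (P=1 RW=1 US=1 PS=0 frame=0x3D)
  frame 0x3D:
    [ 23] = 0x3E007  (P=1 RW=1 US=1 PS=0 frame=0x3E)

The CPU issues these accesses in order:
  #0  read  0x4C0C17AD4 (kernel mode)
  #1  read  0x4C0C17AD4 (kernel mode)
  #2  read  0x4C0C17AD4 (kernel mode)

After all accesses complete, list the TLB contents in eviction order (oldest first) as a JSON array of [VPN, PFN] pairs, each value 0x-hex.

Walk each access:
#0 VA=0x4C0C17AD4 (r,kernel):
  L0: frame=0x38 idx=19 entry=0x3C007 [P=1 RW=1 US=1 PS=0]
  L1: frame=0x3C idx=6 entry=0x3D007 [P=1 RW=1 US=1 PS=0]
  L2: frame=0x3D idx=23 entry=0x3E007 [P=1 RW=1 US=1 PS=0]
  ⇒ phys 0x3EAD4  [3 reads]
#1 VA=0x4C0C17AD4 (r,kernel):
  TLB hit vpn=0x4C0C17 → PA=0x3EAD4
#2 VA=0x4C0C17AD4 (r,kernel):
  TLB hit vpn=0x4C0C17 → PA=0x3EAD4

TLB: [["0x4C0C17", "0x3E"]]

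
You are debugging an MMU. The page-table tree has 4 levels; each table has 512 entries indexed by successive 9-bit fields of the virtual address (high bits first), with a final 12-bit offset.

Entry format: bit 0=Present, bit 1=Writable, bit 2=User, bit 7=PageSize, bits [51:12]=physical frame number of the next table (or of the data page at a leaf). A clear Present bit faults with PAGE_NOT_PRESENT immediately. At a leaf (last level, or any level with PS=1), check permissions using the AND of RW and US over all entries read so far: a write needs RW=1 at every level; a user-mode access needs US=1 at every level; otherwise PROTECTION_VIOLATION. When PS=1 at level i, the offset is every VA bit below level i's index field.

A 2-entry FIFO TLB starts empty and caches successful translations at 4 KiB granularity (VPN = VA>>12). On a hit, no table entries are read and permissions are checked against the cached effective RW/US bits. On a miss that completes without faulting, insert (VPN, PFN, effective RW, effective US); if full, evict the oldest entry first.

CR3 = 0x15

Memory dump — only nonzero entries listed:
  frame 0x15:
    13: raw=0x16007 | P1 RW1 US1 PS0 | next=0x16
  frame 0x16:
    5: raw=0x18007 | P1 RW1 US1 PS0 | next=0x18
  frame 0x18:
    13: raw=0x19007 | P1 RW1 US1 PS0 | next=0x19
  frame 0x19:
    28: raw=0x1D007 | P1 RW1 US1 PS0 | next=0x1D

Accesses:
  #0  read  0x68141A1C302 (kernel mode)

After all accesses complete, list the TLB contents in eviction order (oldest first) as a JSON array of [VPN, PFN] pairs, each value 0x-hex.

Walk each access:
#0 VA=0x68141A1C302 (r,kernel):
  lvl0: tbl 0x15, slot 13 ⇒ 0x16007 (P1/RW1/US1/PS0)
  lvl1: tbl 0x16, slot 5 ⇒ 0x18007 (P1/RW1/US1/PS0)
  lvl2: tbl 0x18, slot 13 ⇒ 0x19007 (P1/RW1/US1/PS0)
  lvl3: tbl 0x19, slot 28 ⇒ 0x1D007 (P1/RW1/US1/PS0)
  ✓ 0x1D302  — 4 lookups

TLB: [["0x68141A1C", "0x1D"]]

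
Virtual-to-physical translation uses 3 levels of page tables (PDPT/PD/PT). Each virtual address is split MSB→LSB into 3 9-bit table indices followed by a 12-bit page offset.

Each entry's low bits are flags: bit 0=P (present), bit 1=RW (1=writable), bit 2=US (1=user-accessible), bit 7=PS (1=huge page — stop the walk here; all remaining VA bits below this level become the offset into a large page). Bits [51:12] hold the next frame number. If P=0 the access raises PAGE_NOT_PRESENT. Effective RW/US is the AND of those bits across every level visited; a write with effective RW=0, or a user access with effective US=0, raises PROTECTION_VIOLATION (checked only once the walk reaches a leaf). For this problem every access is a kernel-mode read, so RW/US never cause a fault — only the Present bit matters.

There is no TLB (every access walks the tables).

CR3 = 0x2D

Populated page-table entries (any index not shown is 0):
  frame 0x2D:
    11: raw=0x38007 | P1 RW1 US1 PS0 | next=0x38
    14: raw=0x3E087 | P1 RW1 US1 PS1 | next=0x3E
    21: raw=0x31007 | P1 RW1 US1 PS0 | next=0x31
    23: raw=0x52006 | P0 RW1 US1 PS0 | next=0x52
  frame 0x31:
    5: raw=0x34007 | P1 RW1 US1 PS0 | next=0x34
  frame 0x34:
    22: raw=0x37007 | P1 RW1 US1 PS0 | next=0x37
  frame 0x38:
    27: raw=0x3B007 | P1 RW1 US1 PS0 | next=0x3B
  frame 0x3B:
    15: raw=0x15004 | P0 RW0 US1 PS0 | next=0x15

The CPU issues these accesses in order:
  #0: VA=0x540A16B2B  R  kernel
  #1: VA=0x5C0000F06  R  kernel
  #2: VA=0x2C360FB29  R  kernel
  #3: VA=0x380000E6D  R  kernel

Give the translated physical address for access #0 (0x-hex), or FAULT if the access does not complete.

Trace:
#0 VA=0x540A16B2B (r,kernel):
  L0: frame=0x2D idx=21 entry=0x31007 [P=1 RW=1 US=1 PS=0]
  L1: frame=0x31 idx=5 entry=0x34007 [P=1 RW=1 US=1 PS=0]
  L2: frame=0x34 idx=22 entry=0x37007 [P=1 RW=1 US=1 PS=0]
  ⇒ phys 0x37B2B  [3 reads]
#1 VA=0x5C0000F06 (r,kernel):
  L0: frame=0x2D idx=23 entry=0x52006 [P=0 RW=1 US=1 PS=0]
  ✗ PAGE_NOT_PRESENT  [1 reads]
#2 VA=0x2C360FB29 (r,kernel):
  L0: frame=0x2D idx=11 entry=0x38007 [P=1 RW=1 US=1 PS=0]
  L1: frame=0x38 idx=27 entry=0x3B007 [P=1 RW=1 US=1 PS=0]
  L2: frame=0x3B idx=15 entry=0x15004 [P=0 RW=0 US=1 PS=0]
  ✗ PAGE_NOT_PRESENT  [3 reads]
#3 VA=0x380000E6D (r,kernel):
  L0: frame=0x2D idx=14 entry=0x3E087 [P=1 RW=1 US=1 PS=1]
  ⇒ phys 0x3EE6D (huge @L0)  [1 reads]

Access #0 PA: 0x37B2B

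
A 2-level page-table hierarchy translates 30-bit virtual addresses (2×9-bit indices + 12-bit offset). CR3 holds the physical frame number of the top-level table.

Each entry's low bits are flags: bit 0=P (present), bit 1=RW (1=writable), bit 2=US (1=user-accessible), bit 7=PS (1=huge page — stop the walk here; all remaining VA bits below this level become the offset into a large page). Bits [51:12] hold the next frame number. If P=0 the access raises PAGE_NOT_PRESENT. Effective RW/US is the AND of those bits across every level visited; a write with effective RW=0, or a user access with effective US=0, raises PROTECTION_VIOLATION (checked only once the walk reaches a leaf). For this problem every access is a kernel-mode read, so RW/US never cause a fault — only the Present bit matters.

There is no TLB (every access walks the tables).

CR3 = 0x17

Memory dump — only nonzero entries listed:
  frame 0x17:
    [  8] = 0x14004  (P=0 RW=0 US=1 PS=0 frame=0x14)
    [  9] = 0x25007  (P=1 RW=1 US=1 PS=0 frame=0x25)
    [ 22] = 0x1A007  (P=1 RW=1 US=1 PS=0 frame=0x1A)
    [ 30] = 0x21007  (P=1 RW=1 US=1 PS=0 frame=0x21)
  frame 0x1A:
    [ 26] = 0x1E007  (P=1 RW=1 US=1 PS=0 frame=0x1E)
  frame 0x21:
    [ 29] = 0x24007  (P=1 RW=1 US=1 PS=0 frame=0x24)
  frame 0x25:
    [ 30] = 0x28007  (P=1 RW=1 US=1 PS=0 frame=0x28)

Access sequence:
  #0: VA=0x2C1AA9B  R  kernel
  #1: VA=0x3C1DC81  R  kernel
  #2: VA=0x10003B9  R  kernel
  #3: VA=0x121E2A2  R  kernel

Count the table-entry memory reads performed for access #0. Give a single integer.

Trace:
#0 VA=0x2C1AA9B (r,kernel):
  [0] read 0x17 idx=22: raw=0x1A007 flags P=1 W=1 U=1 S=0
  [1] read 0x1A idx=26: raw=0x1E007 flags P=1 W=1 U=1 S=0
  ✓ 0x1EA9B  — 2 lookups
#1 VA=0x3C1DC81 (r,kernel):
  [0] read 0x17 idx=30: raw=0x21007 flags P=1 W=1 U=1 S=0
  [1] read 0x21 idx=29: raw=0x24007 flags P=1 W=1 U=1 S=0
  ✓ 0x24C81  — 2 lookups
#2 VA=0x10003B9 (r,kernel):
  [0] read 0x17 idx=8: raw=0x14004 flags P=0 W=0 U=1 S=0
  ⇒ fault: PAGE_NOT_PRESENT  — 1 lookups
#3 VA=0x121E2A2 (r,kernel):
  [0] read 0x17 idx=9: raw=0x25007 flags P=1 W=1 U=1 S=0
  [1] read 0x25 idx=30: raw=0x28007 flags P=1 W=1 U=1 S=0
  ✓ 0x282A2  — 2 lookups

Entries read for #0: 2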